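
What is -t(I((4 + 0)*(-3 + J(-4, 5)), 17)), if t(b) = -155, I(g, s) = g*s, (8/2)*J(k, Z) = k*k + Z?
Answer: 155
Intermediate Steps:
J(k, Z) = Z/4 + k²/4 (J(k, Z) = (k*k + Z)/4 = (k² + Z)/4 = (Z + k²)/4 = Z/4 + k²/4)
-t(I((4 + 0)*(-3 + J(-4, 5)), 17)) = -1*(-155) = 155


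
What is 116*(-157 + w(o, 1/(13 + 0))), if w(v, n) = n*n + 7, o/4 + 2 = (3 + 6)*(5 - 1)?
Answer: -2940484/169 ≈ -17399.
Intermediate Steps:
o = 136 (o = -8 + 4*((3 + 6)*(5 - 1)) = -8 + 4*(9*4) = -8 + 4*36 = -8 + 144 = 136)
w(v, n) = 7 + n**2 (w(v, n) = n**2 + 7 = 7 + n**2)
116*(-157 + w(o, 1/(13 + 0))) = 116*(-157 + (7 + (1/(13 + 0))**2)) = 116*(-157 + (7 + (1/13)**2)) = 116*(-157 + (7 + 1/169)) = 116*(-157 + 1184/169) = 116*(-25349/169) = -2940484/169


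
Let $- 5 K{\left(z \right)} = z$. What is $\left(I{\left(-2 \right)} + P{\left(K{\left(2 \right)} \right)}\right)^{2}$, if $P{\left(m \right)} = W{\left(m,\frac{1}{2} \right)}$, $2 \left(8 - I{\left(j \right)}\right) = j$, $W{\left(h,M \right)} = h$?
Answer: $\frac{1849}{25} \approx 73.96$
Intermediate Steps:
$I{\left(j \right)} = 8 - \frac{j}{2}$
$K{\left(z \right)} = - \frac{z}{5}$
$P{\left(m \right)} = m$
$\left(I{\left(-2 \right)} + P{\left(K{\left(2 \right)} \right)}\right)^{2} = \left(\left(8 - -1\right) - \frac{2}{5}\right)^{2} = \left(\left(8 + 1\right) - \frac{2}{5}\right)^{2} = \left(9 - \frac{2}{5}\right)^{2} = \left(\frac{43}{5}\right)^{2} = \frac{1849}{25}$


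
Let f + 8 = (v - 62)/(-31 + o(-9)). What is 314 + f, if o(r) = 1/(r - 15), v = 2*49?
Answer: 227106/745 ≈ 304.84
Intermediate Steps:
v = 98
o(r) = 1/(-15 + r)
f = -6824/745 (f = -8 + (98 - 62)/(-31 + 1/(-15 - 9)) = -8 + 36/(-31 + 1/(-24)) = -8 + 36/(-31 - 1/24) = -8 + 36/(-745/24) = -8 + 36*(-24/745) = -8 - 864/745 = -6824/745 ≈ -9.1597)
314 + f = 314 - 6824/745 = 227106/745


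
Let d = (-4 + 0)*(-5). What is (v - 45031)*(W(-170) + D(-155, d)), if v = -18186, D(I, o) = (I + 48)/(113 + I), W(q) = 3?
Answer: -2104223/6 ≈ -3.5070e+5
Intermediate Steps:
d = 20 (d = -4*(-5) = 20)
D(I, o) = (48 + I)/(113 + I)
(v - 45031)*(W(-170) + D(-155, d)) = (-18186 - 45031)*(3 + (48 - 155)/(113 - 155)) = -63217*(3 - 107/(-42)) = -63217*(3 - 1/42*(-107)) = -63217*(3 + 107/42) = -63217*233/42 = -2104223/6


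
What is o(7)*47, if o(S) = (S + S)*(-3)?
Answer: -1974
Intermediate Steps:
o(S) = -6*S (o(S) = (2*S)*(-3) = -6*S)
o(7)*47 = -6*7*47 = -42*47 = -1974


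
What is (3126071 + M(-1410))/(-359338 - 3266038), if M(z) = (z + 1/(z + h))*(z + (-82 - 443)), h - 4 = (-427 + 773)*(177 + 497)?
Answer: -452347692341/280118302016 ≈ -1.6148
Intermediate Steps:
h = 233208 (h = 4 + (-427 + 773)*(177 + 497) = 4 + 346*674 = 4 + 233204 = 233208)
M(z) = (-525 + z)*(z + 1/(233208 + z)) (M(z) = (z + 1/(z + 233208))*(z + (-82 - 443)) = (z + 1/(233208 + z))*(z - 525) = (z + 1/(233208 + z))*(-525 + z) = (-525 + z)*(z + 1/(233208 + z)))
(3126071 + M(-1410))/(-359338 - 3266038) = (3126071 + (-525 + (-1410)**3 - 122434199*(-1410) + 232683*(-1410)**2)/(233208 - 1410))/(-359338 - 3266038) = (3126071 + (-525 - 2803221000 + 172632220590 + 232683*1988100)/231798)/(-3625376) = (3126071 + (-525 - 2803221000 + 172632220590 + 462597072300)/231798)*(-1/3625376) = (3126071 + (1/231798)*632426071365)*(-1/3625376) = (3126071 + 210808690455/77266)*(-1/3625376) = (452347692341/77266)*(-1/3625376) = -452347692341/280118302016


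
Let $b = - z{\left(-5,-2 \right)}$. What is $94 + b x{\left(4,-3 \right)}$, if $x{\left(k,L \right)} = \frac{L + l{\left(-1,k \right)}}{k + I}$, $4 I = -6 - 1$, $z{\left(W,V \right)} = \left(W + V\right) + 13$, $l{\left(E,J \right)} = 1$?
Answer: $\frac{298}{3} \approx 99.333$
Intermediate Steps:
$z{\left(W,V \right)} = 13 + V + W$ ($z{\left(W,V \right)} = \left(V + W\right) + 13 = 13 + V + W$)
$I = - \frac{7}{4}$ ($I = \frac{-6 - 1}{4} = \frac{1}{4} \left(-7\right) = - \frac{7}{4} \approx -1.75$)
$x{\left(k,L \right)} = \frac{1 + L}{- \frac{7}{4} + k}$ ($x{\left(k,L \right)} = \frac{L + 1}{k - \frac{7}{4}} = \frac{1 + L}{- \frac{7}{4} + k}$)
$b = -6$ ($b = - (13 - 2 - 5) = \left(-1\right) 6 = -6$)
$94 + b x{\left(4,-3 \right)} = 94 - 6 \frac{4 \left(1 - 3\right)}{-7 + 4 \cdot 4} = 94 - 6 \cdot 4 \frac{1}{-7 + 16} \left(-2\right) = 94 - 6 \cdot 4 \cdot \frac{1}{9} \left(-2\right) = 94 - - \frac{16}{3} = 94 + \frac{16}{3} = \frac{298}{3}$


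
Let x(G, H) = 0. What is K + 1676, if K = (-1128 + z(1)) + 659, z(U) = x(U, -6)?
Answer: 1207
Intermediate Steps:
z(U) = 0
K = -469 (K = (-1128 + 0) + 659 = -1128 + 659 = -469)
K + 1676 = -469 + 1676 = 1207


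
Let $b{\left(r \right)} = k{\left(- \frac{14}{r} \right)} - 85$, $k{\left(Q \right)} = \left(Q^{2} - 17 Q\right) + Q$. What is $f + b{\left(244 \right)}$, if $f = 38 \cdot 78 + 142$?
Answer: $\frac{44978277}{14884} \approx 3021.9$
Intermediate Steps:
$k{\left(Q \right)} = Q^{2} - 16 Q$
$b{\left(r \right)} = -85 - \frac{14 \left(-16 - \frac{14}{r}\right)}{r}$ ($b{\left(r \right)} = - \frac{14}{r} \left(-16 - \frac{14}{r}\right) - 85 = - \frac{14 \left(-16 - \frac{14}{r}\right)}{r} - 85 = -85 - \frac{14 \left(-16 - \frac{14}{r}\right)}{r}$)
$f = 3106$ ($f = 2964 + 142 = 3106$)
$f + b{\left(244 \right)} = 3106 + \left(-85 + \frac{196}{59536} + \frac{224}{244}\right) = 3106 + \left(-85 + 196 \cdot \frac{1}{59536} + 224 \cdot \frac{1}{244}\right) = 3106 + \left(-85 + \frac{49}{14884} + \frac{56}{61}\right) = 3106 - \frac{1251427}{14884} = \frac{44978277}{14884}$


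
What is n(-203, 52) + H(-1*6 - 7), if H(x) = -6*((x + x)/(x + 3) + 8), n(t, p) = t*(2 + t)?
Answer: 203697/5 ≈ 40739.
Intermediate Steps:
H(x) = -48 - 12*x/(3 + x) (H(x) = -6*((2*x)/(3 + x) + 8) = -6*(2*x/(3 + x) + 8) = -6*(8 + 2*x/(3 + x)) = -48 - 12*x/(3 + x))
n(-203, 52) + H(-1*6 - 7) = -203*(2 - 203) + 12*(-12 - 5*(-1*6 - 7))/(3 + (-1*6 - 7)) = -203*(-201) + 12*(-12 - 5*(-6 - 7))/(3 + (-6 - 7)) = 40803 + 12*(-12 - 5*(-13))/(3 - 13) = 40803 + 12*(-12 + 65)/(-10) = 40803 + 12*(-1/10)*53 = 40803 - 318/5 = 203697/5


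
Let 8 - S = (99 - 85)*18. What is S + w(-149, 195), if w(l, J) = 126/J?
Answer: -15818/65 ≈ -243.35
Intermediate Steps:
S = -244 (S = 8 - (99 - 85)*18 = 8 - 14*18 = 8 - 1*252 = 8 - 252 = -244)
S + w(-149, 195) = -244 + 126/195 = -244 + 126*(1/195) = -244 + 42/65 = -15818/65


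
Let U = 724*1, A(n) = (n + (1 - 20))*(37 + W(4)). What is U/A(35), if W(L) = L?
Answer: 181/164 ≈ 1.1037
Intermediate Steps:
A(n) = -779 + 41*n (A(n) = (n + (1 - 20))*(37 + 4) = (n - 19)*41 = (-19 + n)*41 = -779 + 41*n)
U = 724
U/A(35) = 724/(-779 + 41*35) = 724/(-779 + 1435) = 724/656 = 724*(1/656) = 181/164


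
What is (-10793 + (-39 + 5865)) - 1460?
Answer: -6427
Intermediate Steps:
(-10793 + (-39 + 5865)) - 1460 = (-10793 + 5826) - 1460 = -4967 - 1460 = -6427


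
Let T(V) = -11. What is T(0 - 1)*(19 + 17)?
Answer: -396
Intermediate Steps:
T(0 - 1)*(19 + 17) = -11*(19 + 17) = -11*36 = -396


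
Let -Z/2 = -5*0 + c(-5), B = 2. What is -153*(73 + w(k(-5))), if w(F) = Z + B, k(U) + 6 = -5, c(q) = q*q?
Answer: -3825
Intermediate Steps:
c(q) = q**2
k(U) = -11 (k(U) = -6 - 5 = -11)
Z = -50 (Z = -2*(-5*0 + (-5)**2) = -2*(0 + 25) = -2*25 = -50)
w(F) = -48 (w(F) = -50 + 2 = -48)
-153*(73 + w(k(-5))) = -153*(73 - 48) = -153*25 = -3825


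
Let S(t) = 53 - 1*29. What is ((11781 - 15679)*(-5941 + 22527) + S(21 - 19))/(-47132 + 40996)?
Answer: 16163051/1534 ≈ 10537.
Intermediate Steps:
S(t) = 24 (S(t) = 53 - 29 = 24)
((11781 - 15679)*(-5941 + 22527) + S(21 - 19))/(-47132 + 40996) = ((11781 - 15679)*(-5941 + 22527) + 24)/(-47132 + 40996) = (-3898*16586 + 24)/(-6136) = (-64652228 + 24)*(-1/6136) = -64652204*(-1/6136) = 16163051/1534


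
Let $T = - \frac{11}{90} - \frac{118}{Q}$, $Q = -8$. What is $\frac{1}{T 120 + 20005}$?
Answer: $\frac{3}{65281} \approx 4.5955 \cdot 10^{-5}$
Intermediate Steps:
$T = \frac{2633}{180}$ ($T = - \frac{11}{90} - \frac{118}{-8} = \left(-11\right) \frac{1}{90} - - \frac{59}{4} = - \frac{11}{90} + \frac{59}{4} = \frac{2633}{180} \approx 14.628$)
$\frac{1}{T 120 + 20005} = \frac{1}{\frac{2633}{180} \cdot 120 + 20005} = \frac{1}{\frac{5266}{3} + 20005} = \frac{1}{\frac{65281}{3}} = \frac{3}{65281}$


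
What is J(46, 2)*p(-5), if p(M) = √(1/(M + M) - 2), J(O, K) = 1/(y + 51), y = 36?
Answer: I*√210/870 ≈ 0.016657*I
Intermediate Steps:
J(O, K) = 1/87 (J(O, K) = 1/(36 + 51) = 1/87)
p(M) = √(-2 + 1/(2*M)) (p(M) = √(1/(2*M) - 2) = √(-2 + 1/(2*M)))
J(46, 2)*p(-5) = (√(-8 + 2/(-5))/2)/87 = (√(-8 + 2*(-⅕))/2)/87 = (√(-8 - ⅖)/2)/87 = (√(-42/5)/2)/87 = ((I*√210/5)/2)/87 = (I*√210/10)/87 = I*√210/870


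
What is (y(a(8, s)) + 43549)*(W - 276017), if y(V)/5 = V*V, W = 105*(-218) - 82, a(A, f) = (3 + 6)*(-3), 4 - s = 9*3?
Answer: -14110486866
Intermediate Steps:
s = -23 (s = 4 - 9*3 = 4 - 1*27 = 4 - 27 = -23)
a(A, f) = -27 (a(A, f) = 9*(-3) = -27)
W = -22972 (W = -22890 - 82 = -22972)
y(V) = 5*V² (y(V) = 5*(V*V) = 5*V²)
(y(a(8, s)) + 43549)*(W - 276017) = (5*(-27)² + 43549)*(-22972 - 276017) = (5*729 + 43549)*(-298989) = (3645 + 43549)*(-298989) = 47194*(-298989) = -14110486866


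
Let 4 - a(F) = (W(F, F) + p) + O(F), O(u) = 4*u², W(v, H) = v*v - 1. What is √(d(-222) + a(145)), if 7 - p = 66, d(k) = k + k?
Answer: I*√105505 ≈ 324.82*I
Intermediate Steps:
d(k) = 2*k
p = -59 (p = 7 - 1*66 = 7 - 66 = -59)
W(v, H) = -1 + v² (W(v, H) = v² - 1 = -1 + v²)
a(F) = 64 - 5*F² (a(F) = 4 - (((-1 + F²) - 59) + 4*F²) = 4 - ((-60 + F²) + 4*F²) = 4 - (-60 + 5*F²) = 4 + (60 - 5*F²) = 64 - 5*F²)
√(d(-222) + a(145)) = √(2*(-222) + (64 - 5*145²)) = √(-444 + (64 - 5*21025)) = √(-444 + (64 - 105125)) = √(-444 - 105061) = √(-105505) = I*√105505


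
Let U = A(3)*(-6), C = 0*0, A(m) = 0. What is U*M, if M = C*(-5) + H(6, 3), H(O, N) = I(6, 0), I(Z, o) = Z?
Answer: 0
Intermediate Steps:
H(O, N) = 6
C = 0
U = 0 (U = 0*(-6) = 0)
M = 6 (M = 0*(-5) + 6 = 0 + 6 = 6)
U*M = 0*6 = 0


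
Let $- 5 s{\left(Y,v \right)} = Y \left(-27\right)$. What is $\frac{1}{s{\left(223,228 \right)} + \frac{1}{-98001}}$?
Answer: $\frac{490005}{590064016} \approx 0.00083043$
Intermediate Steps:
$s{\left(Y,v \right)} = \frac{27 Y}{5}$ ($s{\left(Y,v \right)} = - \frac{Y \left(-27\right)}{5} = - \frac{\left(-27\right) Y}{5} = \frac{27 Y}{5}$)
$\frac{1}{s{\left(223,228 \right)} + \frac{1}{-98001}} = \frac{1}{\frac{27}{5} \cdot 223 + \frac{1}{-98001}} = \frac{1}{\frac{6021}{5} - \frac{1}{98001}} = \frac{1}{\frac{590064016}{490005}} = \frac{490005}{590064016}$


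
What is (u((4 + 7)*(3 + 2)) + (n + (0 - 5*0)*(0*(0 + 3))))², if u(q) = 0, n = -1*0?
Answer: 0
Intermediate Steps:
n = 0
(u((4 + 7)*(3 + 2)) + (n + (0 - 5*0)*(0*(0 + 3))))² = (0 + (0 + (0 - 5*0)*(0*(0 + 3))))² = (0 + (0 + (0 + 0)*(0*3)))² = (0 + (0 + 0*0))² = (0 + (0 + 0))² = (0 + 0)² = 0² = 0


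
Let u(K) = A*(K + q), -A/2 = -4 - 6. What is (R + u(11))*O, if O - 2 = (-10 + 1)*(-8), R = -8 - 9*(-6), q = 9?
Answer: 33004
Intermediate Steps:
A = 20 (A = -2*(-4 - 6) = -2*(-10) = 20)
u(K) = 180 + 20*K (u(K) = 20*(K + 9) = 20*(9 + K) = 180 + 20*K)
R = 46 (R = -8 + 54 = 46)
O = 74 (O = 2 + (-10 + 1)*(-8) = 2 - 9*(-8) = 2 + 72 = 74)
(R + u(11))*O = (46 + (180 + 20*11))*74 = (46 + (180 + 220))*74 = (46 + 400)*74 = 446*74 = 33004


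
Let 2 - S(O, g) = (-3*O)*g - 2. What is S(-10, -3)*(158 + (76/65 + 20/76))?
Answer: 18508506/1235 ≈ 14987.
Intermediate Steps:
S(O, g) = 4 + 3*O*g (S(O, g) = 2 - ((-3*O)*g - 2) = 2 - (-3*O*g - 2) = 2 - (-2 - 3*O*g) = 2 + (2 + 3*O*g) = 4 + 3*O*g)
S(-10, -3)*(158 + (76/65 + 20/76)) = (4 + 3*(-10)*(-3))*(158 + (76/65 + 20/76)) = (4 + 90)*(158 + (76*(1/65) + 20*(1/76))) = 94*(158 + (76/65 + 5/19)) = 94*(158 + 1769/1235) = 94*(196899/1235) = 18508506/1235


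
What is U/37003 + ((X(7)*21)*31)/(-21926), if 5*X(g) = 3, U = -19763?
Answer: -2238884549/4056638890 ≈ -0.55191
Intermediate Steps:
X(g) = ⅗ (X(g) = (⅕)*3 = ⅗)
U/37003 + ((X(7)*21)*31)/(-21926) = -19763/37003 + (((⅗)*21)*31)/(-21926) = -19763*1/37003 + ((63/5)*31)*(-1/21926) = -19763/37003 + (1953/5)*(-1/21926) = -19763/37003 - 1953/109630 = -2238884549/4056638890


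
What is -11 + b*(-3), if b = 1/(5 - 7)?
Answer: -19/2 ≈ -9.5000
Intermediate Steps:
b = -½ (b = 1/(-2) = -½ ≈ -0.50000)
-11 + b*(-3) = -11 - ½*(-3) = -11 + 3/2 = -19/2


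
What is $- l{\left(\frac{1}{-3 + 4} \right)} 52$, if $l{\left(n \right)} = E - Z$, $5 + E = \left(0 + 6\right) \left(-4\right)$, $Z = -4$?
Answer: $1300$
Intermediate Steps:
$E = -29$ ($E = -5 + \left(0 + 6\right) \left(-4\right) = -5 + 6 \left(-4\right) = -5 - 24 = -29$)
$l{\left(n \right)} = -25$ ($l{\left(n \right)} = -29 - -4 = -29 + 4 = -25$)
$- l{\left(\frac{1}{-3 + 4} \right)} 52 = - \left(-25\right) 52 = \left(-1\right) \left(-1300\right) = 1300$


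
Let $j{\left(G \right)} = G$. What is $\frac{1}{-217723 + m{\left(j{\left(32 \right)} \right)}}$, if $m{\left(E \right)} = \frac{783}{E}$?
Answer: $- \frac{32}{6966353} \approx -4.5935 \cdot 10^{-6}$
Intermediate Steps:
$\frac{1}{-217723 + m{\left(j{\left(32 \right)} \right)}} = \frac{1}{-217723 + \frac{783}{32}} = \frac{1}{- \frac{6966353}{32}} = - \frac{32}{6966353}$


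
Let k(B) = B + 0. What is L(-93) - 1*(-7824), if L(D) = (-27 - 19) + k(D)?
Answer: 7685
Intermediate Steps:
k(B) = B
L(D) = -46 + D (L(D) = (-27 - 19) + D = -46 + D)
L(-93) - 1*(-7824) = (-46 - 93) - 1*(-7824) = -139 + 7824 = 7685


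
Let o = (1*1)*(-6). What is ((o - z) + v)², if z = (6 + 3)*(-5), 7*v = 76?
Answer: 121801/49 ≈ 2485.7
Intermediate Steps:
v = 76/7 (v = (⅐)*76 = 76/7 ≈ 10.857)
z = -45 (z = 9*(-5) = -45)
o = -6 (o = 1*(-6) = -6)
((o - z) + v)² = ((-6 - 1*(-45)) + 76/7)² = ((-6 + 45) + 76/7)² = (39 + 76/7)² = (349/7)² = 121801/49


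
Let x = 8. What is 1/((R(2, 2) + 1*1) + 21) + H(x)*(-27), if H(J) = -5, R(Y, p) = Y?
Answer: 3241/24 ≈ 135.04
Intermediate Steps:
1/((R(2, 2) + 1*1) + 21) + H(x)*(-27) = 1/((2 + 1*1) + 21) - 5*(-27) = 1/((2 + 1) + 21) + 135 = 1/(3 + 21) + 135 = 1/24 + 135 = 3241/24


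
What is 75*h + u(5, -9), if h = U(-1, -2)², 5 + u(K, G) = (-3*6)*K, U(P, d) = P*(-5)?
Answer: 1780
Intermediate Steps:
U(P, d) = -5*P
u(K, G) = -5 - 18*K (u(K, G) = -5 + (-3*6)*K = -5 - 18*K)
h = 25 (h = (-5*(-1))² = 5² = 25)
75*h + u(5, -9) = 75*25 + (-5 - 18*5) = 1875 + (-5 - 90) = 1875 - 95 = 1780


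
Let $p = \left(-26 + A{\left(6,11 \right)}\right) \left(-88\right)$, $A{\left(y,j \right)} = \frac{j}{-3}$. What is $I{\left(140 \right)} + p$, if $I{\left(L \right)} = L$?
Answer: $\frac{8252}{3} \approx 2750.7$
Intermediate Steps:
$A{\left(y,j \right)} = - \frac{j}{3}$ ($A{\left(y,j \right)} = j \left(- \frac{1}{3}\right) = - \frac{j}{3}$)
$p = \frac{7832}{3}$ ($p = \left(-26 - \frac{11}{3}\right) \left(-88\right) = \left(- \frac{89}{3}\right) \left(-88\right) = \frac{7832}{3} \approx 2610.7$)
$I{\left(140 \right)} + p = 140 + \frac{7832}{3} = \frac{8252}{3}$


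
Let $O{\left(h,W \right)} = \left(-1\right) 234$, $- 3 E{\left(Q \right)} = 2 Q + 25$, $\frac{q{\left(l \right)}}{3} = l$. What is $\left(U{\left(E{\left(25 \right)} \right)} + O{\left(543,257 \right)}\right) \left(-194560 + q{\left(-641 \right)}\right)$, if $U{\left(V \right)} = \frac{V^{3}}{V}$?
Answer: $-76824853$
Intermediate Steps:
$q{\left(l \right)} = 3 l$
$E{\left(Q \right)} = - \frac{25}{3} - \frac{2 Q}{3}$ ($E{\left(Q \right)} = - \frac{2 Q + 25}{3} = - \frac{25 + 2 Q}{3} = - \frac{25}{3} - \frac{2 Q}{3}$)
$O{\left(h,W \right)} = -234$
$U{\left(V \right)} = V^{2}$
$\left(U{\left(E{\left(25 \right)} \right)} + O{\left(543,257 \right)}\right) \left(-194560 + q{\left(-641 \right)}\right) = \left(\left(- \frac{25}{3} - \frac{50}{3}\right)^{2} - 234\right) \left(-194560 + 3 \left(-641\right)\right) = \left(\left(- \frac{25}{3} - \frac{50}{3}\right)^{2} - 234\right) \left(-194560 - 1923\right) = \left(\left(-25\right)^{2} - 234\right) \left(-196483\right) = \left(625 - 234\right) \left(-196483\right) = 391 \left(-196483\right) = -76824853$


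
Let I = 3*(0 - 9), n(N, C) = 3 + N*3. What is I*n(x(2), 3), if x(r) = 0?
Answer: -81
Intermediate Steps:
n(N, C) = 3 + 3*N
I = -27 (I = 3*(-9) = -27)
I*n(x(2), 3) = -27*(3 + 3*0) = -27*(3 + 0) = -27*3 = -81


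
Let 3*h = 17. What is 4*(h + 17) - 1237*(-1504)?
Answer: 5581616/3 ≈ 1.8605e+6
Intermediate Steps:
h = 17/3 (h = (⅓)*17 = 17/3 ≈ 5.6667)
4*(h + 17) - 1237*(-1504) = 4*(17/3 + 17) - 1237*(-1504) = 4*(68/3) + 1860448 = 272/3 + 1860448 = 5581616/3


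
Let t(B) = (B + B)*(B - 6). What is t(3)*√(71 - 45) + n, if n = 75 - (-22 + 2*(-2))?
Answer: 101 - 18*√26 ≈ 9.2177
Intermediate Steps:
t(B) = 2*B*(-6 + B) (t(B) = (2*B)*(-6 + B) = 2*B*(-6 + B))
n = 101 (n = 75 - (-22 - 4) = 75 - 1*(-26) = 75 + 26 = 101)
t(3)*√(71 - 45) + n = (2*3*(-6 + 3))*√(71 - 45) + 101 = (2*3*(-3))*√26 + 101 = -18*√26 + 101 = 101 - 18*√26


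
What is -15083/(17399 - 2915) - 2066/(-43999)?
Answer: -633712973/637281516 ≈ -0.99440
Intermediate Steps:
-15083/(17399 - 2915) - 2066/(-43999) = -15083/14484 - 2066*(-1/43999) = -15083*1/14484 + 2066/43999 = -15083/14484 + 2066/43999 = -633712973/637281516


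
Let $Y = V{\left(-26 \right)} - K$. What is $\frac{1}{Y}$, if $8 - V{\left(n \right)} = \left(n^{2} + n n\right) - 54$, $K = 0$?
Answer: $- \frac{1}{1290} \approx -0.00077519$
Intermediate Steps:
$V{\left(n \right)} = 62 - 2 n^{2}$ ($V{\left(n \right)} = 8 - \left(\left(n^{2} + n n\right) - 54\right) = 8 - \left(\left(n^{2} + n^{2}\right) - 54\right) = 8 - \left(2 n^{2} - 54\right) = 8 - \left(-54 + 2 n^{2}\right) = 62 - 2 n^{2}$)
$Y = -1290$ ($Y = \left(62 - 2 \left(-26\right)^{2}\right) - 0 = \left(62 - 1352\right) + 0 = -1290 + 0 = -1290$)
$\frac{1}{Y} = \frac{1}{-1290} = - \frac{1}{1290}$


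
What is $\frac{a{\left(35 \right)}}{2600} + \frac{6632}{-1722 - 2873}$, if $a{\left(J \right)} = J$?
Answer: $- \frac{136659}{95576} \approx -1.4298$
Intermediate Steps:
$\frac{a{\left(35 \right)}}{2600} + \frac{6632}{-1722 - 2873} = \frac{35}{2600} + \frac{6632}{-1722 - 2873} = 35 \cdot \frac{1}{2600} + \frac{6632}{-1722 - 2873} = \frac{7}{520} + \frac{6632}{-4595} = \frac{7}{520} + 6632 \left(- \frac{1}{4595}\right) = \frac{7}{520} - \frac{6632}{4595} = - \frac{136659}{95576}$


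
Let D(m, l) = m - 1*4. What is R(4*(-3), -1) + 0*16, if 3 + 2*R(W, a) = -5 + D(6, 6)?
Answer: -3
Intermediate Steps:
D(m, l) = -4 + m (D(m, l) = m - 4 = -4 + m)
R(W, a) = -3 (R(W, a) = -3/2 + (-5 + (-4 + 6))/2 = -3/2 + (-5 + 2)/2 = -3/2 + (½)*(-3) = -3/2 - 3/2 = -3)
R(4*(-3), -1) + 0*16 = -3 + 0*16 = -3 + 0 = -3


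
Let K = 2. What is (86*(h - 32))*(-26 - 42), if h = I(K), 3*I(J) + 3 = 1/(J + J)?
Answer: 577490/3 ≈ 1.9250e+5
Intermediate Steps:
I(J) = -1 + 1/(6*J) (I(J) = -1 + 1/(3*(J + J)) = -1 + 1/(3*((2*J))) = -1 + (1/(2*J))/3 = -1 + 1/(6*J))
h = -11/12 (h = (⅙ - 1*2)/2 = (⅙ - 2)/2 = (½)*(-11/6) = -11/12 ≈ -0.91667)
(86*(h - 32))*(-26 - 42) = (86*(-11/12 - 32))*(-26 - 42) = (86*(-395/12))*(-68) = -16985/6*(-68) = 577490/3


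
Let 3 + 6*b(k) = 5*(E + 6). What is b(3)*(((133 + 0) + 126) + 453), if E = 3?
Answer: 4984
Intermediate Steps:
b(k) = 7 (b(k) = -1/2 + (5*(3 + 6))/6 = -1/2 + (5*9)/6 = -1/2 + (1/6)*45 = -1/2 + 15/2 = 7)
b(3)*(((133 + 0) + 126) + 453) = 7*(((133 + 0) + 126) + 453) = 7*((133 + 126) + 453) = 7*(259 + 453) = 7*712 = 4984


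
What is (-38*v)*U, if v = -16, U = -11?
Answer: -6688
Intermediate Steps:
(-38*v)*U = -38*(-16)*(-11) = 608*(-11) = -6688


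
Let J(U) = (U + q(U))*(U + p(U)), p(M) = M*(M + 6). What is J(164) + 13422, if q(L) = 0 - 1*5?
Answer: 4472418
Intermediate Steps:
p(M) = M*(6 + M)
q(L) = -5 (q(L) = 0 - 5 = -5)
J(U) = (-5 + U)*(U + U*(6 + U)) (J(U) = (U - 5)*(U + U*(6 + U)) = (-5 + U)*(U + U*(6 + U)))
J(164) + 13422 = 164*(-35 + 164² + 2*164) + 13422 = 164*(-35 + 26896 + 328) + 13422 = 164*27189 + 13422 = 4458996 + 13422 = 4472418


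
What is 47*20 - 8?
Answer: 932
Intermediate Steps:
47*20 - 8 = 940 - 8 = 932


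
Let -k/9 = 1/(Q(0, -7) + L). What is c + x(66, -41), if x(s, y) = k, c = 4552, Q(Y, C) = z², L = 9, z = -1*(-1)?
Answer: 45511/10 ≈ 4551.1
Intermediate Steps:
z = 1
Q(Y, C) = 1 (Q(Y, C) = 1² = 1)
k = -9/10 (k = -9/(1 + 9) = -9/10 ≈ -0.90000)
x(s, y) = -9/10
c + x(66, -41) = 4552 - 9/10 = 45511/10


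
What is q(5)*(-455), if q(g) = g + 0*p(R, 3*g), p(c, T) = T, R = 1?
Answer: -2275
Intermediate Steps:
q(g) = g (q(g) = g + 0*(3*g) = g + 0 = g)
q(5)*(-455) = 5*(-455) = -2275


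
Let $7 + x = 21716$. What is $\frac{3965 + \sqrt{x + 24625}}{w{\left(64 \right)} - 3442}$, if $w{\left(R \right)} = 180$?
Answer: $- \frac{3965}{3262} - \frac{\sqrt{46334}}{3262} \approx -1.2815$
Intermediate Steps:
$x = 21709$ ($x = -7 + 21716 = 21709$)
$\frac{3965 + \sqrt{x + 24625}}{w{\left(64 \right)} - 3442} = \frac{3965 + \sqrt{21709 + 24625}}{180 - 3442} = \frac{3965 + \sqrt{46334}}{-3262} = \left(3965 + \sqrt{46334}\right) \left(- \frac{1}{3262}\right) = - \frac{3965}{3262} - \frac{\sqrt{46334}}{3262}$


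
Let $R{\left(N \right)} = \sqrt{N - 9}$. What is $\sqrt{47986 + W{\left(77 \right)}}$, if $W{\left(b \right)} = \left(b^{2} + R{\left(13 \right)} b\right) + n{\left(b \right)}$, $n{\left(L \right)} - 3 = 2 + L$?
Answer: $\sqrt{54151} \approx 232.7$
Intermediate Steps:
$n{\left(L \right)} = 5 + L$ ($n{\left(L \right)} = 3 + \left(2 + L\right) = 5 + L$)
$R{\left(N \right)} = \sqrt{-9 + N}$ ($R{\left(N \right)} = \sqrt{N - 9} = \sqrt{-9 + N}$)
$W{\left(b \right)} = 5 + b^{2} + 3 b$ ($W{\left(b \right)} = \left(b^{2} + \sqrt{-9 + 13} b\right) + \left(5 + b\right) = \left(b^{2} + \sqrt{4} b\right) + \left(5 + b\right) = \left(b^{2} + 2 b\right) + \left(5 + b\right) = 5 + b^{2} + 3 b$)
$\sqrt{47986 + W{\left(77 \right)}} = \sqrt{47986 + \left(5 + 77^{2} + 3 \cdot 77\right)} = \sqrt{47986 + \left(5 + 5929 + 231\right)} = \sqrt{47986 + 6165} = \sqrt{54151}$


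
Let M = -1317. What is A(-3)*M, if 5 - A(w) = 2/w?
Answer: -7463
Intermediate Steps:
A(w) = 5 - 2/w
A(-3)*M = (5 - 2/(-3))*(-1317) = (5 - 2*(-1/3))*(-1317) = (5 + 2/3)*(-1317) = (17/3)*(-1317) = -7463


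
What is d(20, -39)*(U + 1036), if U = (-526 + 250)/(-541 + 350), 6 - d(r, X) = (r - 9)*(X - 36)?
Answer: 164664312/191 ≈ 8.6212e+5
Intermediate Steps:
d(r, X) = 6 - (-36 + X)*(-9 + r) (d(r, X) = 6 - (r - 9)*(X - 36) = 6 - (-9 + r)*(-36 + X) = 6 - (-36 + X)*(-9 + r))
U = 276/191 (U = -276/(-191) = -276*(-1/191) = 276/191 ≈ 1.4450)
d(20, -39)*(U + 1036) = (-318 + 9*(-39) + 36*20 - 1*(-39)*20)*(276/191 + 1036) = (-318 - 351 + 720 + 780)*(198152/191) = 831*(198152/191) = 164664312/191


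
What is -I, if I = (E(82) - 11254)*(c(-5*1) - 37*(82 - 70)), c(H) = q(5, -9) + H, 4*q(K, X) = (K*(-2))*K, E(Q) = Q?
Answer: -5155878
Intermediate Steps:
q(K, X) = -K**2/2 (q(K, X) = ((K*(-2))*K)/4 = ((-2*K)*K)/4 = (-2*K**2)/4 = -K**2/2)
c(H) = -25/2 + H (c(H) = -1/2*5**2 + H = -1/2*25 + H = -25/2 + H)
I = 5155878 (I = (82 - 11254)*((-25/2 - 5*1) - 37*(82 - 70)) = -11172*((-25/2 - 5) - 37*12) = -11172*(-35/2 - 444) = -11172*(-923/2) = 5155878)
-I = -1*5155878 = -5155878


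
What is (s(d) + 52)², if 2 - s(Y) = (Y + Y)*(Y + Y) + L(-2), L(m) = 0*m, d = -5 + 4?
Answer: 2500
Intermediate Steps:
d = -1
L(m) = 0
s(Y) = 2 - 4*Y² (s(Y) = 2 - ((Y + Y)*(Y + Y) + 0) = 2 - ((2*Y)*(2*Y) + 0) = 2 - (4*Y² + 0) = 2 - 4*Y²)
(s(d) + 52)² = ((2 - 4*(-1)²) + 52)² = ((2 - 4*1) + 52)² = ((2 - 4) + 52)² = (-2 + 52)² = 50² = 2500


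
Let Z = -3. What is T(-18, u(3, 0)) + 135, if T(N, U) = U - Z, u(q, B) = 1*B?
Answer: 138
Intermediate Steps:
u(q, B) = B
T(N, U) = 3 + U (T(N, U) = U - 1*(-3) = U + 3 = 3 + U)
T(-18, u(3, 0)) + 135 = (3 + 0) + 135 = 3 + 135 = 138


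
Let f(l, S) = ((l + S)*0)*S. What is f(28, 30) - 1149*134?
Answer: -153966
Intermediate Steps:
f(l, S) = 0 (f(l, S) = ((S + l)*0)*S = 0*S = 0)
f(28, 30) - 1149*134 = 0 - 1149*134 = 0 - 153966 = -153966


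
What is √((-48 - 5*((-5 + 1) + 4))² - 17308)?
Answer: 22*I*√31 ≈ 122.49*I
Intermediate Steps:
√((-48 - 5*((-5 + 1) + 4))² - 17308) = √((-48 - 5*(-4 + 4))² - 17308) = √((-48 - 5*0)² - 17308) = √((-48 + 0)² - 17308) = √((-48)² - 17308) = √(2304 - 17308) = √(-15004) = 22*I*√31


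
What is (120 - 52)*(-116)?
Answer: -7888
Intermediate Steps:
(120 - 52)*(-116) = 68*(-116) = -7888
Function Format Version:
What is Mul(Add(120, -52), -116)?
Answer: -7888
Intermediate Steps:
Mul(Add(120, -52), -116) = Mul(68, -116) = -7888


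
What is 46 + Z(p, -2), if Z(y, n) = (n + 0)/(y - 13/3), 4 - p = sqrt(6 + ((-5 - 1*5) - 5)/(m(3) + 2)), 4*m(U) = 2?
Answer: 52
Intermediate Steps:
m(U) = 1/2 (m(U) = (1/4)*2 = 1/2)
p = 4 (p = 4 - sqrt(6 + ((-5 - 1*5) - 5)/(1/2 + 2)) = 4 - sqrt(6 + ((-5 - 5) - 5)/(5/2)) = 4 - sqrt(6 + (-10 - 5)*(2/5)) = 4 - sqrt(6 - 15*2/5) = 4 - sqrt(6 - 6) = 4 - sqrt(0) = 4 - 1*0 = 4 + 0 = 4)
Z(y, n) = n/(-13/3 + y) (Z(y, n) = n/(y - 13*1/3) = n/(y - 13/3) = n/(-13/3 + y))
46 + Z(p, -2) = 46 + 3*(-2)/(-13 + 3*4) = 46 + 3*(-2)/(-13 + 12) = 46 + 3*(-2)/(-1) = 46 + 3*(-2)*(-1) = 46 + 6 = 52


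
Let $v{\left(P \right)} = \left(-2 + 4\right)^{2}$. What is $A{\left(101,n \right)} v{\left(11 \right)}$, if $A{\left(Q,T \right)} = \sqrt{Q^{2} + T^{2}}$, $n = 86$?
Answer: $4 \sqrt{17597} \approx 530.62$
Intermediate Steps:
$v{\left(P \right)} = 4$ ($v{\left(P \right)} = 2^{2} = 4$)
$A{\left(101,n \right)} v{\left(11 \right)} = \sqrt{101^{2} + 86^{2}} \cdot 4 = \sqrt{10201 + 7396} \cdot 4 = \sqrt{17597} \cdot 4 = 4 \sqrt{17597}$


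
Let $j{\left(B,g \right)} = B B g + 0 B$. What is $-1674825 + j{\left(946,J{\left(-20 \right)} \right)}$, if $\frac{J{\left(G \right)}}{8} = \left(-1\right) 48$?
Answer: $-345322569$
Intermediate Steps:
$J{\left(G \right)} = -384$ ($J{\left(G \right)} = 8 \left(\left(-1\right) 48\right) = 8 \left(-48\right) = -384$)
$j{\left(B,g \right)} = g B^{2}$ ($j{\left(B,g \right)} = B^{2} g + 0 = g B^{2} + 0 = g B^{2}$)
$-1674825 + j{\left(946,J{\left(-20 \right)} \right)} = -1674825 - 384 \cdot 946^{2} = -1674825 - 343647744 = -345322569$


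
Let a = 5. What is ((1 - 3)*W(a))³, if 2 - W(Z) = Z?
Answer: 216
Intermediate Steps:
W(Z) = 2 - Z
((1 - 3)*W(a))³ = ((1 - 3)*(2 - 1*5))³ = (-2*(2 - 5))³ = (-2*(-3))³ = 6³ = 216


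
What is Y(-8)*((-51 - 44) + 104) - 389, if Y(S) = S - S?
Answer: -389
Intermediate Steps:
Y(S) = 0
Y(-8)*((-51 - 44) + 104) - 389 = 0*((-51 - 44) + 104) - 389 = 0*(-95 + 104) - 389 = 0*9 - 389 = 0 - 389 = -389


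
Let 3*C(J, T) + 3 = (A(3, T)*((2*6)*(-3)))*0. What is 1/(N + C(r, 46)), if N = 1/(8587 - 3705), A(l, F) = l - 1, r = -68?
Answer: -4882/4881 ≈ -1.0002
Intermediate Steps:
A(l, F) = -1 + l
N = 1/4882 ≈ 0.00020483
C(J, T) = -1 (C(J, T) = -1 + (((-1 + 3)*((2*6)*(-3)))*0)/3 = -1 + ((2*(12*(-3)))*0)/3 = -1 + ((2*(-36))*0)/3 = -1 + (-72*0)/3 = -1 + (⅓)*0 = -1 + 0 = -1)
1/(N + C(r, 46)) = 1/(1/4882 - 1) = 1/(-4881/4882) = -4882/4881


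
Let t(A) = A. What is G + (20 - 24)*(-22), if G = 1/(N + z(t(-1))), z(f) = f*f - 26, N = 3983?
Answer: 348305/3958 ≈ 88.000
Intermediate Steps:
z(f) = -26 + f² (z(f) = f² - 26 = -26 + f²)
G = 1/3958 (G = 1/(3983 + (-26 + (-1)²)) = 1/(3983 + (-26 + 1)) = 1/(3983 - 25) = 1/3958 ≈ 0.00025265)
G + (20 - 24)*(-22) = 1/3958 + (20 - 24)*(-22) = 1/3958 - 4*(-22) = 1/3958 + 88 = 348305/3958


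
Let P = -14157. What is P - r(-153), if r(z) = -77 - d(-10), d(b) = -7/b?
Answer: -140793/10 ≈ -14079.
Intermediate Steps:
r(z) = -777/10 (r(z) = -77 - (-7)/(-10) = -77 - (-7)*(-1)/10 = -77 - 1*7/10 = -77 - 7/10 = -777/10)
P - r(-153) = -14157 - 1*(-777/10) = -14157 + 777/10 = -140793/10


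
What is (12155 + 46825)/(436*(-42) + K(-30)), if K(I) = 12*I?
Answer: -4915/1556 ≈ -3.1587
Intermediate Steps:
(12155 + 46825)/(436*(-42) + K(-30)) = (12155 + 46825)/(436*(-42) + 12*(-30)) = 58980/(-18312 - 360) = 58980/(-18672) = 58980*(-1/18672) = -4915/1556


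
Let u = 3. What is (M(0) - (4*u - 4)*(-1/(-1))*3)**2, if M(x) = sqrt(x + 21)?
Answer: (24 - sqrt(21))**2 ≈ 377.04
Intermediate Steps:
M(x) = sqrt(21 + x)
(M(0) - (4*u - 4)*(-1/(-1))*3)**2 = (sqrt(21 + 0) - (4*3 - 4)*(-1/(-1))*3)**2 = (sqrt(21) - (12 - 4)*(-1*(-1))*3)**2 = (sqrt(21) - 8*1*3)**2 = (sqrt(21) - 8*3)**2 = (sqrt(21) - 1*24)**2 = (sqrt(21) - 24)**2 = (-24 + sqrt(21))**2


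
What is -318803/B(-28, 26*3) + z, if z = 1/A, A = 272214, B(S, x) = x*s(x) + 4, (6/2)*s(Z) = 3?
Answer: -21695659940/5580387 ≈ -3887.8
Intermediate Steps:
s(Z) = 1 (s(Z) = (⅓)*3 = 1)
B(S, x) = 4 + x (B(S, x) = x*1 + 4 = x + 4 = 4 + x)
z = 1/272214 ≈ 3.6736e-6
-318803/B(-28, 26*3) + z = -318803/(4 + 26*3) + 1/272214 = -318803/(4 + 78) + 1/272214 = -318803/82 + 1/272214 = -21695659940/5580387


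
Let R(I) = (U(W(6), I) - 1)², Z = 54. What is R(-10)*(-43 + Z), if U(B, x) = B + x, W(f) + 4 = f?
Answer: 891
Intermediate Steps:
W(f) = -4 + f
R(I) = (1 + I)² (R(I) = (((-4 + 6) + I) - 1)² = ((2 + I) - 1)² = (1 + I)²)
R(-10)*(-43 + Z) = (1 - 10)²*(-43 + 54) = (-9)²*11 = 81*11 = 891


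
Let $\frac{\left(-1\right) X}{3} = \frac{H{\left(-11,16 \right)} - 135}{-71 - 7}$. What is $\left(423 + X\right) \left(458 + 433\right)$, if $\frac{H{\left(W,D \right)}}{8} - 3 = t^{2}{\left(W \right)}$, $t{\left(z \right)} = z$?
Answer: $\frac{10562805}{26} \approx 4.0626 \cdot 10^{5}$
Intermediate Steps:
$H{\left(W,D \right)} = 24 + 8 W^{2}$
$X = \frac{857}{26}$ ($X = - 3 \frac{\left(24 + 8 \left(-11\right)^{2}\right) - 135}{-71 - 7} = - 3 \frac{\left(24 + 8 \cdot 121\right) - 135}{-78} = - 3 \left(\left(24 + 968\right) - 135\right) \left(- \frac{1}{78}\right) = - 3 \left(992 - 135\right) \left(- \frac{1}{78}\right) = - 3 \cdot 857 \left(- \frac{1}{78}\right) = \left(-3\right) \left(- \frac{857}{78}\right) = \frac{857}{26} \approx 32.962$)
$\left(423 + X\right) \left(458 + 433\right) = \left(423 + \frac{857}{26}\right) \left(458 + 433\right) = \frac{11855}{26} \cdot 891 = \frac{10562805}{26}$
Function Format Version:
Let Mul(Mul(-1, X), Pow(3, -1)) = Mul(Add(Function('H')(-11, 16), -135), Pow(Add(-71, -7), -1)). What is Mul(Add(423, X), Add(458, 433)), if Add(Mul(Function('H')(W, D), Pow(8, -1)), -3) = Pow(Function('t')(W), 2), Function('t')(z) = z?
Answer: Rational(10562805, 26) ≈ 4.0626e+5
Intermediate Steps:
Function('H')(W, D) = Add(24, Mul(8, Pow(W, 2)))
X = Rational(857, 26) (X = Mul(-3, Mul(Add(Add(24, Mul(8, Pow(-11, 2))), -135), Pow(Add(-71, -7), -1))) = Mul(-3, Mul(Add(Add(24, Mul(8, 121)), -135), Pow(-78, -1))) = Mul(-3, Mul(Add(Add(24, 968), -135), Rational(-1, 78))) = Mul(-3, Mul(Add(992, -135), Rational(-1, 78))) = Mul(-3, Mul(857, Rational(-1, 78))) = Mul(-3, Rational(-857, 78)) = Rational(857, 26) ≈ 32.962)
Mul(Add(423, X), Add(458, 433)) = Mul(Add(423, Rational(857, 26)), Add(458, 433)) = Mul(Rational(11855, 26), 891) = Rational(10562805, 26)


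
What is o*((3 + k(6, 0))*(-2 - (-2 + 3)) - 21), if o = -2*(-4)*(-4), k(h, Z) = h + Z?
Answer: 1536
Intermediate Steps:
k(h, Z) = Z + h
o = -32 (o = 8*(-4) = -32)
o*((3 + k(6, 0))*(-2 - (-2 + 3)) - 21) = -32*((3 + (0 + 6))*(-2 - (-2 + 3)) - 21) = -32*((3 + 6)*(-2 - 1*1) - 21) = -32*(9*(-2 - 1) - 21) = -32*(9*(-3) - 21) = -32*(-27 - 21) = -32*(-48) = 1536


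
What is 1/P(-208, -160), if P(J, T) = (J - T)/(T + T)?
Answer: 20/3 ≈ 6.6667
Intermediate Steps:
P(J, T) = (J - T)/(2*T) (P(J, T) = (J - T)/((2*T)) = (J - T)*(1/(2*T)) = (J - T)/(2*T))
1/P(-208, -160) = 1/((½)*(-208 - 1*(-160))/(-160)) = 1/((½)*(-1/160)*(-208 + 160)) = 1/((½)*(-1/160)*(-48)) = 1/(3/20) = 20/3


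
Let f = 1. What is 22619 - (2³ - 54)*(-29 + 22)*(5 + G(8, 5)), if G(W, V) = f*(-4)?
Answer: 22297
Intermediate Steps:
G(W, V) = -4 (G(W, V) = 1*(-4) = -4)
22619 - (2³ - 54)*(-29 + 22)*(5 + G(8, 5)) = 22619 - (2³ - 54)*(-29 + 22)*(5 - 4) = 22619 - (8 - 54)*(-7*1) = 22619 - (-46)*(-7) = 22619 - 1*322 = 22619 - 322 = 22297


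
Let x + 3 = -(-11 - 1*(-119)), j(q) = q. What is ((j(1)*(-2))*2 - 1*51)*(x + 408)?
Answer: -16335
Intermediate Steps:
x = -111 (x = -3 - (-11 - 1*(-119)) = -3 - (-11 + 119) = -3 - 1*108 = -3 - 108 = -111)
((j(1)*(-2))*2 - 1*51)*(x + 408) = ((1*(-2))*2 - 1*51)*(-111 + 408) = (-2*2 - 51)*297 = (-4 - 51)*297 = -55*297 = -16335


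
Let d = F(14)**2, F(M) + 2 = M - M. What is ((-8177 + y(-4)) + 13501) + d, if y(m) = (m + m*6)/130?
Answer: 346306/65 ≈ 5327.8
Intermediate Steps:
F(M) = -2 (F(M) = -2 + (M - M) = -2 + 0 = -2)
y(m) = 7*m/130 (y(m) = (m + 6*m)*(1/130) = (7*m)*(1/130) = 7*m/130)
d = 4 (d = (-2)**2 = 4)
((-8177 + y(-4)) + 13501) + d = ((-8177 + (7/130)*(-4)) + 13501) + 4 = ((-8177 - 14/65) + 13501) + 4 = (-531519/65 + 13501) + 4 = 346046/65 + 4 = 346306/65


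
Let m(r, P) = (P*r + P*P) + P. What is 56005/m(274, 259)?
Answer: 56005/138306 ≈ 0.40494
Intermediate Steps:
m(r, P) = P + P**2 + P*r (m(r, P) = (P*r + P**2) + P = (P**2 + P*r) + P = P + P**2 + P*r)
56005/m(274, 259) = 56005/((259*(1 + 259 + 274))) = 56005/((259*534)) = 56005/138306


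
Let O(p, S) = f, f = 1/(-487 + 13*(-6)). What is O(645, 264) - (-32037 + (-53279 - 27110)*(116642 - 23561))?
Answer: 4227737108489/565 ≈ 7.4827e+9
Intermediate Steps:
f = -1/565 (f = 1/(-487 - 78) = 1/(-565) = -1/565 ≈ -0.0017699)
O(p, S) = -1/565
O(645, 264) - (-32037 + (-53279 - 27110)*(116642 - 23561)) = -1/565 - (-32037 + (-53279 - 27110)*(116642 - 23561)) = -1/565 - (-32037 - 80389*93081) = -1/565 - (-32037 - 7482688509) = -1/565 - 1*(-7482720546) = -1/565 + 7482720546 = 4227737108489/565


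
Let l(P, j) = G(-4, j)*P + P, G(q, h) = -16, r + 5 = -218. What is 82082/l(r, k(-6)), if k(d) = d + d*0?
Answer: 82082/3345 ≈ 24.539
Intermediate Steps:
r = -223 (r = -5 - 218 = -223)
k(d) = d (k(d) = d + 0 = d)
l(P, j) = -15*P (l(P, j) = -16*P + P = -15*P)
82082/l(r, k(-6)) = 82082/((-15*(-223))) = 82082/3345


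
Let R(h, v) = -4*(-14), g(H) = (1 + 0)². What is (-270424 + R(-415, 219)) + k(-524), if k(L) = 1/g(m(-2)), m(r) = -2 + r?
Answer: -270367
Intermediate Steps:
g(H) = 1 (g(H) = 1² = 1)
R(h, v) = 56
k(L) = 1 (k(L) = 1/1 = 1)
(-270424 + R(-415, 219)) + k(-524) = (-270424 + 56) + 1 = -270368 + 1 = -270367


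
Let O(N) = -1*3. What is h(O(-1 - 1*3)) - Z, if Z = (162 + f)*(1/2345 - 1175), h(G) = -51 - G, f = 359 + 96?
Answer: 1699953198/2345 ≈ 7.2493e+5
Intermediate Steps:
O(N) = -3
f = 455
Z = -1700065758/2345 (Z = (162 + 455)*(1/2345 - 1175) = 617*(1/2345 - 1175) = 617*(-2755374/2345) = -1700065758/2345 ≈ -7.2498e+5)
h(O(-1 - 1*3)) - Z = (-51 - 1*(-3)) - 1*(-1700065758/2345) = (-51 + 3) + 1700065758/2345 = -48 + 1700065758/2345 = 1699953198/2345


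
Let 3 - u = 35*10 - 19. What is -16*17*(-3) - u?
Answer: 1144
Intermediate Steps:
u = -328 (u = 3 - (35*10 - 19) = 3 - (350 - 19) = 3 - 1*331 = 3 - 331 = -328)
-16*17*(-3) - u = -16*17*(-3) - 1*(-328) = -272*(-3) + 328 = 816 + 328 = 1144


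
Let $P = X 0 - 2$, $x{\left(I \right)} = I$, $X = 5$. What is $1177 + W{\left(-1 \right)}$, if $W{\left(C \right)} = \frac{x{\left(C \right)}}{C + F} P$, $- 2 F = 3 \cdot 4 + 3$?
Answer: $\frac{20005}{17} \approx 1176.8$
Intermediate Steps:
$F = - \frac{15}{2}$ ($F = - \frac{3 \cdot 4 + 3}{2} = - \frac{12 + 3}{2} = \left(- \frac{1}{2}\right) 15 = - \frac{15}{2} \approx -7.5$)
$P = -2$ ($P = 5 \cdot 0 - 2 = 0 - 2 = -2$)
$W{\left(C \right)} = - \frac{2 C}{- \frac{15}{2} + C}$ ($W{\left(C \right)} = \frac{C}{C - \frac{15}{2}} \left(-2\right) = \frac{C}{- \frac{15}{2} + C} \left(-2\right) = - \frac{2 C}{- \frac{15}{2} + C}$)
$1177 + W{\left(-1 \right)} = 1177 - - \frac{4}{-15 + 2 \left(-1\right)} = 1177 - - \frac{4}{-15 - 2} = 1177 - - \frac{4}{-17} = 1177 - \left(-4\right) \left(- \frac{1}{17}\right) = 1177 - \frac{4}{17} = \frac{20005}{17}$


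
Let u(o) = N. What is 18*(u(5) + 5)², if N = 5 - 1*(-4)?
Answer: 3528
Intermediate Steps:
N = 9 (N = 5 + 4 = 9)
u(o) = 9
18*(u(5) + 5)² = 18*(9 + 5)² = 18*14² = 18*196 = 3528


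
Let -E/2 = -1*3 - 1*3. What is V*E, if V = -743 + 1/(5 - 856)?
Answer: -7587528/851 ≈ -8916.0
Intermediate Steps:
V = -632294/851 (V = -743 + 1/(-851) = -743 - 1/851 = -632294/851 ≈ -743.00)
E = 12 (E = -2*(-1*3 - 1*3) = -2*(-3 - 3) = -2*(-6) = 12)
V*E = -632294/851*12 = -7587528/851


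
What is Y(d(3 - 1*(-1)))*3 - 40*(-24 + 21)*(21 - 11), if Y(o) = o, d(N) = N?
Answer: 1212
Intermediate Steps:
Y(d(3 - 1*(-1)))*3 - 40*(-24 + 21)*(21 - 11) = (3 - 1*(-1))*3 - 40*(-24 + 21)*(21 - 11) = (3 + 1)*3 - (-120)*10 = 4*3 - 40*(-30) = 12 + 1200 = 1212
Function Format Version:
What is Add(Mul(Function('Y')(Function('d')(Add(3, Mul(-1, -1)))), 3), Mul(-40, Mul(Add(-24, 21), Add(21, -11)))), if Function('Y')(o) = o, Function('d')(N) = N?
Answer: 1212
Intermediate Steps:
Add(Mul(Function('Y')(Function('d')(Add(3, Mul(-1, -1)))), 3), Mul(-40, Mul(Add(-24, 21), Add(21, -11)))) = Add(Mul(Add(3, Mul(-1, -1)), 3), Mul(-40, Mul(Add(-24, 21), Add(21, -11)))) = Add(Mul(Add(3, 1), 3), Mul(-40, Mul(-3, 10))) = Add(Mul(4, 3), Mul(-40, -30)) = Add(12, 1200) = 1212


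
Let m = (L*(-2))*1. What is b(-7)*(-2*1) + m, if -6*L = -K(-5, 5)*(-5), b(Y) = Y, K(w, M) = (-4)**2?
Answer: 122/3 ≈ 40.667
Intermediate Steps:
K(w, M) = 16
L = -40/3 (L = -(-1*16)*(-5)/6 = -(-8)*(-5)/3 = -1/6*80 = -40/3 ≈ -13.333)
m = 80/3 (m = -40/3*(-2)*1 = (80/3)*1 = 80/3 ≈ 26.667)
b(-7)*(-2*1) + m = -(-14) + 80/3 = -7*(-2) + 80/3 = 14 + 80/3 = 122/3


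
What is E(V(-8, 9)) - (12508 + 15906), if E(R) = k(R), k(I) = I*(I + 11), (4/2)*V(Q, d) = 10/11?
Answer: -3437464/121 ≈ -28409.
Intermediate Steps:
V(Q, d) = 5/11 (V(Q, d) = (10/11)/2 = (10*(1/11))/2 = (½)*(10/11) = 5/11)
k(I) = I*(11 + I)
E(R) = R*(11 + R)
E(V(-8, 9)) - (12508 + 15906) = 5*(11 + 5/11)/11 - (12508 + 15906) = (5/11)*(126/11) - 1*28414 = 630/121 - 28414 = -3437464/121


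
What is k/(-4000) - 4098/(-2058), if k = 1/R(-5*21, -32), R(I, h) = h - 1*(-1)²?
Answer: 90156343/45276000 ≈ 1.9913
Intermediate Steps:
R(I, h) = -1 + h (R(I, h) = h - 1*1 = h - 1 = -1 + h)
k = -1/33 (k = 1/(-1 - 32) = 1/(-33) = -1/33 ≈ -0.030303)
k/(-4000) - 4098/(-2058) = -1/33/(-4000) - 4098/(-2058) = -1/33*(-1/4000) - 4098*(-1/2058) = 1/132000 + 683/343 = 90156343/45276000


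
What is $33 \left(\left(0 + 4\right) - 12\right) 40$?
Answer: $-10560$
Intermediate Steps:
$33 \left(\left(0 + 4\right) - 12\right) 40 = 33 \left(4 - 12\right) 40 = 33 \left(-8\right) 40 = \left(-264\right) 40 = -10560$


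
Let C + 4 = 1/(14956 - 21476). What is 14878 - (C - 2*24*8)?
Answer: 99534321/6520 ≈ 15266.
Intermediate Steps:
C = -26081/6520 (C = -4 + 1/(14956 - 21476) = -4 + 1/(-6520) = -4 - 1/6520 = -26081/6520 ≈ -4.0002)
14878 - (C - 2*24*8) = 14878 - (-26081/6520 - 2*24*8) = 14878 - (-26081/6520 - 48*8) = 14878 - (-26081/6520 - 1*384) = 14878 - (-26081/6520 - 384) = 14878 - 1*(-2529761/6520) = 14878 + 2529761/6520 = 99534321/6520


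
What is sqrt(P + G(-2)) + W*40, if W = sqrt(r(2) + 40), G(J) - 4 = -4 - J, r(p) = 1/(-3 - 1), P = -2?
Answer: 20*sqrt(159) ≈ 252.19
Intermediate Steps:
r(p) = -1/4 (r(p) = 1/(-4) = -1/4)
G(J) = -J (G(J) = 4 + (-4 - J) = -J)
W = sqrt(159)/2 (W = sqrt(-1/4 + 40) = sqrt(159/4) = sqrt(159)/2 ≈ 6.3048)
sqrt(P + G(-2)) + W*40 = sqrt(-2 - 1*(-2)) + (sqrt(159)/2)*40 = sqrt(-2 + 2) + 20*sqrt(159) = sqrt(0) + 20*sqrt(159) = 0 + 20*sqrt(159) = 20*sqrt(159)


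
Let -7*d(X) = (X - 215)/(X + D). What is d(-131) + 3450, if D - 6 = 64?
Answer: 1472804/427 ≈ 3449.2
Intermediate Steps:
D = 70 (D = 6 + 64 = 70)
d(X) = -(-215 + X)/(7*(70 + X)) (d(X) = -(X - 215)/(7*(X + 70)) = -(-215 + X)/(7*(70 + X)))
d(-131) + 3450 = (215 - 1*(-131))/(7*(70 - 131)) + 3450 = (1/7)*(215 + 131)/(-61) + 3450 = (1/7)*(-1/61)*346 + 3450 = -346/427 + 3450 = 1472804/427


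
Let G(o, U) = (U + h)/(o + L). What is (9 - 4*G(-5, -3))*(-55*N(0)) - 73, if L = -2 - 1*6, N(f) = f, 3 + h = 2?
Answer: -73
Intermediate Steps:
h = -1 (h = -3 + 2 = -1)
L = -8 (L = -2 - 6 = -8)
G(o, U) = (-1 + U)/(-8 + o) (G(o, U) = (U - 1)/(o - 8) = (-1 + U)/(-8 + o))
(9 - 4*G(-5, -3))*(-55*N(0)) - 73 = (9 - 4*(-1 - 3)/(-8 - 5))*(-55*0) - 73 = (9 - 4*(-4)/(-13))*0 - 73 = (9 - (-4)*(-4)/13)*0 - 73 = (9 - 4*4/13)*0 - 73 = (9 - 16/13)*0 - 73 = (101/13)*0 - 73 = 0 - 73 = -73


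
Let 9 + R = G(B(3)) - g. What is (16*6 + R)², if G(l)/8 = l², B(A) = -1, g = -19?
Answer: 12996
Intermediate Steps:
G(l) = 8*l²
R = 18 (R = -9 + (8*(-1)² - 1*(-19)) = -9 + (8*1 + 19) = -9 + (8 + 19) = -9 + 27 = 18)
(16*6 + R)² = (16*6 + 18)² = (96 + 18)² = 114² = 12996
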